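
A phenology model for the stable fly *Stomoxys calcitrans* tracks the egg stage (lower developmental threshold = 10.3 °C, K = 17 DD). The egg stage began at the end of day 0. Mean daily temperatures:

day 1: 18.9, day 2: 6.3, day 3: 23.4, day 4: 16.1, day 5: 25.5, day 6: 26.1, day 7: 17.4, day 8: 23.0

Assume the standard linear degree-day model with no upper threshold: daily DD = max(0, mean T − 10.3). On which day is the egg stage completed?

day 3

Daily DD above 10.3 °C: 8.6, 0.0, 13.1, 5.8, 15.2, 15.8, 7.1, 12.7.
Cumulative: 8.6, 8.6, 21.7, 27.5, 42.7, 58.5, 65.6, 78.3.
The total first reaches 17 DD on day 3.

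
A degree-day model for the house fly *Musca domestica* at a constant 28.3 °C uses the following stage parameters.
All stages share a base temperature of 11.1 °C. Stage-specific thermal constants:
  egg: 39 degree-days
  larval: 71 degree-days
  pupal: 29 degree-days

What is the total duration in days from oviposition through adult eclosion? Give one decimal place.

8.1 days

Daily accumulation at 28.3 °C = 28.3 − 11.1 = 17.2 DD/day.
Total K = 39 + 71 + 29 = 139 DD.
Total duration = 139 / 17.2 = 8.081 ≈ 8.1 days.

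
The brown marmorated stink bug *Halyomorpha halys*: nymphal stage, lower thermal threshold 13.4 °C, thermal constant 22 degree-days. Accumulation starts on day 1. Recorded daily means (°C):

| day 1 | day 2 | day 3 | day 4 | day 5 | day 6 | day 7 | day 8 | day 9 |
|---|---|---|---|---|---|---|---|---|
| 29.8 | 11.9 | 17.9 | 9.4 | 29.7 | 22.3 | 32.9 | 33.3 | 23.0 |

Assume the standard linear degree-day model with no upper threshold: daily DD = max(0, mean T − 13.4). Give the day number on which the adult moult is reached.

Daily DD above 13.4 °C: 16.4, 0.0, 4.5, 0.0, 16.3, 8.9, 19.5, 19.9, 9.6.
Cumulative: 16.4, 16.4, 20.9, 20.9, 37.2, 46.1, 65.6, 85.5, 95.1.
The total first reaches 22 DD on day 5.

day 5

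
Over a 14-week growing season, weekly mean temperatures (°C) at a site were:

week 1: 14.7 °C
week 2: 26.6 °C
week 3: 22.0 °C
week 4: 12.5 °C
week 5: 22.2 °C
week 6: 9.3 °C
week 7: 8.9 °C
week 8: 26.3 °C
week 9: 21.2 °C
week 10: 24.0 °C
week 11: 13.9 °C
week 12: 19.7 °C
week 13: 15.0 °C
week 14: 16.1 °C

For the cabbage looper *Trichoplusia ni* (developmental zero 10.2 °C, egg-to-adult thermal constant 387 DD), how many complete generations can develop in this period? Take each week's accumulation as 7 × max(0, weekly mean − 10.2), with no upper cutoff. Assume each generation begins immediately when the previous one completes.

Weekly DD (7 × max(0, T̄ − 10.2)): 31.5, 114.8, 82.6, 16.1, 84.0, 0.0, 0.0, 112.7, 77.0, 96.6, 25.9, 66.5, 33.6, 41.3.
Season total = 782.6 DD.
Complete generations = ⌊782.6 / 387⌋ = 2.

2 generations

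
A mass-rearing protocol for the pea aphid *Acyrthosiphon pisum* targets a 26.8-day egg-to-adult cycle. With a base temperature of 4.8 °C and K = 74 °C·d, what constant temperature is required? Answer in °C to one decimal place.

Required daily accumulation = 74 / 26.8 = 2.761 DD/day.
T = T_base + 2.761 = 4.8 + 2.761 = 7.561 ≈ 7.6 °C.

7.6 °C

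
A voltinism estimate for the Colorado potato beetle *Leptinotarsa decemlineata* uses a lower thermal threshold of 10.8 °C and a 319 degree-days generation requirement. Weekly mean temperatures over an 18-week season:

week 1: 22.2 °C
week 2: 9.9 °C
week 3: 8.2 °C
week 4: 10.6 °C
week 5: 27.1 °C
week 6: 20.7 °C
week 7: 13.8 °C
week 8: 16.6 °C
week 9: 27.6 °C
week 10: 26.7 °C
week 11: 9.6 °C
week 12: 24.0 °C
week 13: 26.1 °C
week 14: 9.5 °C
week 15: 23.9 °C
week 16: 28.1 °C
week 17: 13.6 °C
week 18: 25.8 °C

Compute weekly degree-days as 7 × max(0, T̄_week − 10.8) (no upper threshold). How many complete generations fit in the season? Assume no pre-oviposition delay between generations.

3 generations

Weekly DD (7 × max(0, T̄ − 10.8)): 79.8, 0.0, 0.0, 0.0, 114.1, 69.3, 21.0, 40.6, 117.6, 111.3, 0.0, 92.4, 107.1, 0.0, 91.7, 121.1, 19.6, 105.0.
Season total = 1090.6 DD.
Complete generations = ⌊1090.6 / 319⌋ = 3.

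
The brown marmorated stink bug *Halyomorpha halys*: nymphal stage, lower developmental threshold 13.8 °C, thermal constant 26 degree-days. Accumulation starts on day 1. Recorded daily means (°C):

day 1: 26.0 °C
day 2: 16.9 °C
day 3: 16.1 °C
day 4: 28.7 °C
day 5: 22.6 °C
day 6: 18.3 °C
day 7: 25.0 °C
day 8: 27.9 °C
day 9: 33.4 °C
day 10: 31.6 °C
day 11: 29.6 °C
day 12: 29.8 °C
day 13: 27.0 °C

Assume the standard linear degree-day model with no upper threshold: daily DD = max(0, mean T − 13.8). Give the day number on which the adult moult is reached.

Daily DD above 13.8 °C: 12.2, 3.1, 2.3, 14.9, 8.8, 4.5, 11.2, 14.1, 19.6, 17.8, 15.8, 16.0, 13.2.
Cumulative: 12.2, 15.3, 17.6, 32.5, 41.3, 45.8, 57.0, 71.1, 90.7, 108.5, 124.3, 140.3, 153.5.
The total first reaches 26 DD on day 4.

day 4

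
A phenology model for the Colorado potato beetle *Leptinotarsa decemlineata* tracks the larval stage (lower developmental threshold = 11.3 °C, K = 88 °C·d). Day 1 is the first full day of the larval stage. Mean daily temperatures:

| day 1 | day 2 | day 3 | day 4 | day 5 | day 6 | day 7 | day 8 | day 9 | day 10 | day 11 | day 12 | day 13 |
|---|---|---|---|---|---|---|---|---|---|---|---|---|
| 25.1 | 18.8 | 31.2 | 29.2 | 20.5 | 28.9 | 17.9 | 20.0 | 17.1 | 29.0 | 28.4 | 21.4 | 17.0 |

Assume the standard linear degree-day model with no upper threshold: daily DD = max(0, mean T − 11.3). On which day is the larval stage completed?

day 7

Daily DD above 11.3 °C: 13.8, 7.5, 19.9, 17.9, 9.2, 17.6, 6.6, 8.7, 5.8, 17.7, 17.1, 10.1, 5.7.
Cumulative: 13.8, 21.3, 41.2, 59.1, 68.3, 85.9, 92.5, 101.2, 107.0, 124.7, 141.8, 151.9, 157.6.
The total first reaches 88 DD on day 7.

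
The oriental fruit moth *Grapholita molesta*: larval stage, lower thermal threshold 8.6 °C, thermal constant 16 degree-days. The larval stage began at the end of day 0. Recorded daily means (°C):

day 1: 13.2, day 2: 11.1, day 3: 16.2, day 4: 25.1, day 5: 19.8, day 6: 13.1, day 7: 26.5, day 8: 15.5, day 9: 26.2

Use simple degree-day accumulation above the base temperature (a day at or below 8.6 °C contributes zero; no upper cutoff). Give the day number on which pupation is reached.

Daily DD above 8.6 °C: 4.6, 2.5, 7.6, 16.5, 11.2, 4.5, 17.9, 6.9, 17.6.
Cumulative: 4.6, 7.1, 14.7, 31.2, 42.4, 46.9, 64.8, 71.7, 89.3.
The total first reaches 16 DD on day 4.

day 4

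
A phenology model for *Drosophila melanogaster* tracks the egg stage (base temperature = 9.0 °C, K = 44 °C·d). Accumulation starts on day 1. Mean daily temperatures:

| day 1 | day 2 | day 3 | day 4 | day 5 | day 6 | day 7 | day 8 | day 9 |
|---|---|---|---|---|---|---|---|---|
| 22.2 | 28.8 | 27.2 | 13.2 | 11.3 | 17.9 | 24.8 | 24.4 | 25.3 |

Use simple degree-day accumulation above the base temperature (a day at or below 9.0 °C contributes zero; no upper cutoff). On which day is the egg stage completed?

day 3

Daily DD above 9.0 °C: 13.2, 19.8, 18.2, 4.2, 2.3, 8.9, 15.8, 15.4, 16.3.
Cumulative: 13.2, 33.0, 51.2, 55.4, 57.7, 66.6, 82.4, 97.8, 114.1.
The total first reaches 44 DD on day 3.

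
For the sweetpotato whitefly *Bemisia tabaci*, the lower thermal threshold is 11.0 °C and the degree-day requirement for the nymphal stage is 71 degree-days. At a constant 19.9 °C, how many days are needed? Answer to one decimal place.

8.0 days

Daily accumulation = 19.9 − 11.0 = 8.9 DD/day.
Duration = 71 / 8.9 = 7.978 ≈ 8.0 days.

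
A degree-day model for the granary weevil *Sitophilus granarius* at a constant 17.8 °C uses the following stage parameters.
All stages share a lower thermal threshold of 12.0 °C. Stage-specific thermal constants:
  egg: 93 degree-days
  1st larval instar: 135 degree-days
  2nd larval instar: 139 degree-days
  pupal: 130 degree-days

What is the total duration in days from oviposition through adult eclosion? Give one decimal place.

85.7 days

Daily accumulation at 17.8 °C = 17.8 − 12.0 = 5.8 DD/day.
Total K = 93 + 135 + 139 + 130 = 497 DD.
Total duration = 497 / 5.8 = 85.690 ≈ 85.7 days.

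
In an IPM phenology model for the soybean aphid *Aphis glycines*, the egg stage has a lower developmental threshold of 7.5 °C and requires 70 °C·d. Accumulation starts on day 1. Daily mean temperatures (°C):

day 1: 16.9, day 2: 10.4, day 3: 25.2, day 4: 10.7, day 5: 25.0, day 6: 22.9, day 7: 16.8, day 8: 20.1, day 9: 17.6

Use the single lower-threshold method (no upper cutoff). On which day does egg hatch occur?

Daily DD above 7.5 °C: 9.4, 2.9, 17.7, 3.2, 17.5, 15.4, 9.3, 12.6, 10.1.
Cumulative: 9.4, 12.3, 30.0, 33.2, 50.7, 66.1, 75.4, 88.0, 98.1.
The total first reaches 70 DD on day 7.

day 7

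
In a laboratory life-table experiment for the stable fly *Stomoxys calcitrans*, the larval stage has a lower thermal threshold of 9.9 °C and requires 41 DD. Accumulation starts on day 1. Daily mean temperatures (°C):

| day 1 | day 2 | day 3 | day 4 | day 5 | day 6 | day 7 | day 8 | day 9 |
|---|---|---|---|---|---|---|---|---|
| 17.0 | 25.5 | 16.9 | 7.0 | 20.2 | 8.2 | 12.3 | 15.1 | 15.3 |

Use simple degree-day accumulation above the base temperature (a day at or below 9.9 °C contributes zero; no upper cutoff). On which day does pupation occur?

day 7

Daily DD above 9.9 °C: 7.1, 15.6, 7.0, 0.0, 10.3, 0.0, 2.4, 5.2, 5.4.
Cumulative: 7.1, 22.7, 29.7, 29.7, 40.0, 40.0, 42.4, 47.6, 53.0.
The total first reaches 41 DD on day 7.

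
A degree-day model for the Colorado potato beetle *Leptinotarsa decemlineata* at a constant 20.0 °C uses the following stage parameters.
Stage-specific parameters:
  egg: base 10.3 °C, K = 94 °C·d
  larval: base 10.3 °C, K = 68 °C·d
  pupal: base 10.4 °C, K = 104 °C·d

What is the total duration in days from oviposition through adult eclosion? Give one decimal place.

27.5 days

egg: 94 / (20.0 − 10.3) = 94 / 9.7 = 9.691 d.
larval: 68 / (20.0 − 10.3) = 68 / 9.7 = 7.010 d.
pupal: 104 / (20.0 − 10.4) = 104 / 9.6 = 10.833 d.
Sum = 27.534 ≈ 27.5 days.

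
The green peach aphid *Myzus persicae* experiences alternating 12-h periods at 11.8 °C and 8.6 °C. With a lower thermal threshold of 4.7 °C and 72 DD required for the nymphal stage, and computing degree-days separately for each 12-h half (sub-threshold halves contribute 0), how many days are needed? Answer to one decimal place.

Day half: max(0, 11.8 − 4.7) × 0.5 = 7.1 × 0.5 = 3.55 DD.
Night half: max(0, 8.6 − 4.7) × 0.5 = 3.9 × 0.5 = 1.95 DD.
Per 24 h: 5.50 DD/day.
Duration = 72 / 5.50 = 13.091 ≈ 13.1 days.

13.1 days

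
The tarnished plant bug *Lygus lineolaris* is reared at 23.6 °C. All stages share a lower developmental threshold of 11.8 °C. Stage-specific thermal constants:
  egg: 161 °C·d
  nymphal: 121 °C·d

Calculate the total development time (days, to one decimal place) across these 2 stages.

23.9 days

Daily accumulation at 23.6 °C = 23.6 − 11.8 = 11.8 DD/day.
Total K = 161 + 121 = 282 DD.
Total duration = 282 / 11.8 = 23.898 ≈ 23.9 days.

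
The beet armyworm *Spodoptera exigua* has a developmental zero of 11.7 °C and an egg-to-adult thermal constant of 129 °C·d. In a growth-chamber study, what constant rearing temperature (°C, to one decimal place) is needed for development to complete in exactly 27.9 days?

16.3 °C

Required daily accumulation = 129 / 27.9 = 4.624 DD/day.
T = T_base + 4.624 = 11.7 + 4.624 = 16.324 ≈ 16.3 °C.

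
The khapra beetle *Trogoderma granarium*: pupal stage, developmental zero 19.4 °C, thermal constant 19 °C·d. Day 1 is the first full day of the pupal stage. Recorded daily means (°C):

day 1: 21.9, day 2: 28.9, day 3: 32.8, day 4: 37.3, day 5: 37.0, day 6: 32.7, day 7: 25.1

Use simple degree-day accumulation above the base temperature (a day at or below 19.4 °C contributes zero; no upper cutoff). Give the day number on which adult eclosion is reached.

Daily DD above 19.4 °C: 2.5, 9.5, 13.4, 17.9, 17.6, 13.3, 5.7.
Cumulative: 2.5, 12.0, 25.4, 43.3, 60.9, 74.2, 79.9.
The total first reaches 19 DD on day 3.

day 3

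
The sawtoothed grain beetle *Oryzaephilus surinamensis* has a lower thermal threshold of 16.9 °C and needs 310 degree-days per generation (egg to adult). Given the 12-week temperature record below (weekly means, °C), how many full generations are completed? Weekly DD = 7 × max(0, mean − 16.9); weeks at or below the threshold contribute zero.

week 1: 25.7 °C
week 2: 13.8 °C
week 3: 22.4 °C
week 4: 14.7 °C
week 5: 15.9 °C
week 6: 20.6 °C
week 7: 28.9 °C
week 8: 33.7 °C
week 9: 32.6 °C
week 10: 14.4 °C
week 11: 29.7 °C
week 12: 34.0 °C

Weekly DD (7 × max(0, T̄ − 16.9)): 61.6, 0.0, 38.5, 0.0, 0.0, 25.9, 84.0, 117.6, 109.9, 0.0, 89.6, 119.7.
Season total = 646.8 DD.
Complete generations = ⌊646.8 / 310⌋ = 2.

2 generations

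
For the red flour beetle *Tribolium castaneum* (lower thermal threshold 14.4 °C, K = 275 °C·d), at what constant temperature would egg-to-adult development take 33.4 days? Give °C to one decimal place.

Required daily accumulation = 275 / 33.4 = 8.234 DD/day.
T = T_base + 8.234 = 14.4 + 8.234 = 22.634 ≈ 22.6 °C.

22.6 °C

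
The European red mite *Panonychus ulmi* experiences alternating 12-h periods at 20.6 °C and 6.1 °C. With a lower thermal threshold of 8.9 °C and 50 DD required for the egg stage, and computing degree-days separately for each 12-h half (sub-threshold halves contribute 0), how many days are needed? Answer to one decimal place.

8.5 days

Day half: max(0, 20.6 − 8.9) × 0.5 = 11.7 × 0.5 = 5.85 DD.
Night half: max(0, 6.1 − 8.9) × 0.5 = 0.0 × 0.5 = 0.00 DD.
Per 24 h: 5.85 DD/day.
Duration = 50 / 5.85 = 8.547 ≈ 8.5 days.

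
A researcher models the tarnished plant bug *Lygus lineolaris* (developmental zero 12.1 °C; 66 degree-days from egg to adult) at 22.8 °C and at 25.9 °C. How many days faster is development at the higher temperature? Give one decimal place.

1.4 days

At 22.8 °C: 66 / (22.8 − 12.1) = 66 / 10.7 = 6.168 d.
At 25.9 °C: 66 / (25.9 − 12.1) = 66 / 13.8 = 4.783 d.
Difference = |6.168 − 4.783| = 1.386 ≈ 1.4 days.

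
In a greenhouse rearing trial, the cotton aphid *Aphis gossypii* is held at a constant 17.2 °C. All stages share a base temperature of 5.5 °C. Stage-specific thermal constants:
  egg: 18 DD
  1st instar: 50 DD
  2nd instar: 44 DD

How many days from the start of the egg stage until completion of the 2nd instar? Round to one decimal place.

9.6 days

Daily accumulation at 17.2 °C = 17.2 − 5.5 = 11.7 DD/day.
Total K = 18 + 50 + 44 = 112 DD.
Total duration = 112 / 11.7 = 9.573 ≈ 9.6 days.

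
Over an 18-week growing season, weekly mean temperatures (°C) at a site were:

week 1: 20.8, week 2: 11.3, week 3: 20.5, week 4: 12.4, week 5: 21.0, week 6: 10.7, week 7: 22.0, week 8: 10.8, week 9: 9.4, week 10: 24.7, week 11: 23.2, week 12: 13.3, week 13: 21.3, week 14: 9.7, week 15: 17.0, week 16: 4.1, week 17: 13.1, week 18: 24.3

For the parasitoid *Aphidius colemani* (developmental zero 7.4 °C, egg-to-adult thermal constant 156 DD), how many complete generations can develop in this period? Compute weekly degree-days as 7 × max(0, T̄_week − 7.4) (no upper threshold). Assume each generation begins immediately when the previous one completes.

Weekly DD (7 × max(0, T̄ − 7.4)): 93.8, 27.3, 91.7, 35.0, 95.2, 23.1, 102.2, 23.8, 14.0, 121.1, 110.6, 41.3, 97.3, 16.1, 67.2, 0.0, 39.9, 118.3.
Season total = 1117.9 DD.
Complete generations = ⌊1117.9 / 156⌋ = 7.

7 generations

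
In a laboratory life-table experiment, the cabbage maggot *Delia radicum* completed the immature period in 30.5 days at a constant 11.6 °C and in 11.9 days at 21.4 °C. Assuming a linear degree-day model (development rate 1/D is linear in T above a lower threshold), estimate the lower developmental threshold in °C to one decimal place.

Equal thermal constants: D₁(T₁ − T_b) = D₂(T₂ − T_b).
30.5·(11.6 − T_b) = 11.9·(21.4 − T_b)
T_b = (30.5·11.6 − 11.9·21.4) / (30.5 − 11.9) = 99.14 / 18.6 = 5.330 °C ≈ 5.3 °C.

5.3 °C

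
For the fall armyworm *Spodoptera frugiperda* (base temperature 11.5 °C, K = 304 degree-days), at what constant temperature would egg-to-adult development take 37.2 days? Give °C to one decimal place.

Required daily accumulation = 304 / 37.2 = 8.172 DD/day.
T = T_base + 8.172 = 11.5 + 8.172 = 19.672 ≈ 19.7 °C.

19.7 °C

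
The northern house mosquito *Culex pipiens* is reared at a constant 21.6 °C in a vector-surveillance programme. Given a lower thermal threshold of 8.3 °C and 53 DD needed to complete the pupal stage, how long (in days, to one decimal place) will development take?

4.0 days

Daily accumulation = 21.6 − 8.3 = 13.3 DD/day.
Duration = 53 / 13.3 = 3.985 ≈ 4.0 days.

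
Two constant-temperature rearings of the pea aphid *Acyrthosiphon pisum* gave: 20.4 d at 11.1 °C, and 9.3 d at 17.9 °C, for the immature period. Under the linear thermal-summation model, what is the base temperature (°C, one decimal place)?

5.4 °C

Linear rate model ⇒ the product D·(T − T_b) is constant across temperatures.
20.4·(11.1 − T_b) = 9.3·(17.9 − T_b)
T_b = (20.4·11.1 − 9.3·17.9) / (20.4 − 9.3) = 59.97 / 11.1 = 5.403 °C ≈ 5.4 °C.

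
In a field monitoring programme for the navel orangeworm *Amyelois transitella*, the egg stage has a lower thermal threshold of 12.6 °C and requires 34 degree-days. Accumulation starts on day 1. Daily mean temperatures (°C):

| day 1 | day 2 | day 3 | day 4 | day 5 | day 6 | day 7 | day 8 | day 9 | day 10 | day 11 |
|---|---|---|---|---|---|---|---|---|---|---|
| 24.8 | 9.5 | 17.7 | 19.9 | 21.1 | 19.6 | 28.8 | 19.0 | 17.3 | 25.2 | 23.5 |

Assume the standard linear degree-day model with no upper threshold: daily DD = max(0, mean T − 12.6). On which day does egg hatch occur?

day 6

Daily DD above 12.6 °C: 12.2, 0.0, 5.1, 7.3, 8.5, 7.0, 16.2, 6.4, 4.7, 12.6, 10.9.
Cumulative: 12.2, 12.2, 17.3, 24.6, 33.1, 40.1, 56.3, 62.7, 67.4, 80.0, 90.9.
The total first reaches 34 DD on day 6.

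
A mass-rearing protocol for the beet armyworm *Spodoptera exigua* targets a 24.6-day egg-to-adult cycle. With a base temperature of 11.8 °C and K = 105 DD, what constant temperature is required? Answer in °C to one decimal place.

16.1 °C

Required daily accumulation = 105 / 24.6 = 4.268 DD/day.
T = T_base + 4.268 = 11.8 + 4.268 = 16.068 ≈ 16.1 °C.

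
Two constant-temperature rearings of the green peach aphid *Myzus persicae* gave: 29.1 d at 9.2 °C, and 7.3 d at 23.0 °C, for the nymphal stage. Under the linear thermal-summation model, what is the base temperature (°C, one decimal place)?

4.6 °C

Under the model K = D·(T − T_b), so D₁·(T₁ − T_b) = D₂·(T₂ − T_b).
29.1·(9.2 − T_b) = 7.3·(23.0 − T_b)
T_b = (29.1·9.2 − 7.3·23.0) / (29.1 − 7.3) = 99.82 / 21.8 = 4.579 °C ≈ 4.6 °C.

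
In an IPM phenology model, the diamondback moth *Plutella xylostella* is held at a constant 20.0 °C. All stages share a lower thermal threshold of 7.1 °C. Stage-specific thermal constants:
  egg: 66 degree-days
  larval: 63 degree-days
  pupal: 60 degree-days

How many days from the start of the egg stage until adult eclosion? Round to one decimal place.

Daily accumulation at 20.0 °C = 20.0 − 7.1 = 12.9 DD/day.
Total K = 66 + 63 + 60 = 189 DD.
Total duration = 189 / 12.9 = 14.651 ≈ 14.7 days.

14.7 days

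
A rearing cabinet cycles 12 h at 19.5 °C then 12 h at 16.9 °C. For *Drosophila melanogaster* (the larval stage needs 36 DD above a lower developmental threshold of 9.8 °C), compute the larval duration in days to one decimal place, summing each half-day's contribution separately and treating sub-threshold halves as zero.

4.3 days

Day half: max(0, 19.5 − 9.8) × 0.5 = 9.7 × 0.5 = 4.85 DD.
Night half: max(0, 16.9 − 9.8) × 0.5 = 7.1 × 0.5 = 3.55 DD.
Per 24 h: 8.40 DD/day.
Duration = 36 / 8.40 = 4.286 ≈ 4.3 days.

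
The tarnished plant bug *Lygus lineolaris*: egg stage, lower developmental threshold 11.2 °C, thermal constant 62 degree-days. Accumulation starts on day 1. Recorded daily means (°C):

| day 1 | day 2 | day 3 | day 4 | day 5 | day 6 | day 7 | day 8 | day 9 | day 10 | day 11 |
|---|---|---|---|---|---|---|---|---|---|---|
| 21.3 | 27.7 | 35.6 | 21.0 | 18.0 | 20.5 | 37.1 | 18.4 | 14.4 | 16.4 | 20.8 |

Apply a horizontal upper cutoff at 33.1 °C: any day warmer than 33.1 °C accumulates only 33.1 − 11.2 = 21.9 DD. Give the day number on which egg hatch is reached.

Daily DD above 11.2 °C (capped at 21.9): 10.1, 16.5, 21.9, 9.8, 6.8, 9.3, 21.9, 7.2, 3.2, 5.2, 9.6.
Cumulative: 10.1, 26.6, 48.5, 58.3, 65.1, 74.4, 96.3, 103.5, 106.7, 111.9, 121.5.
The total first reaches 62 DD on day 5.

day 5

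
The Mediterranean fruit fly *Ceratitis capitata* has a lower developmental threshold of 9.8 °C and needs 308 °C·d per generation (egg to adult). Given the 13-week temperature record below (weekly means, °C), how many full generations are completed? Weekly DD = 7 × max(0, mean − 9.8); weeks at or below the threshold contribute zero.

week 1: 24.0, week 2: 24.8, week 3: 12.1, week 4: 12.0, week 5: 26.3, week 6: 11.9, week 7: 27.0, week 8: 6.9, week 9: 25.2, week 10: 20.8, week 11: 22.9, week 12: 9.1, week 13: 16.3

2 generations

Weekly DD (7 × max(0, T̄ − 9.8)): 99.4, 105.0, 16.1, 15.4, 115.5, 14.7, 120.4, 0.0, 107.8, 77.0, 91.7, 0.0, 45.5.
Season total = 808.5 DD.
Complete generations = ⌊808.5 / 308⌋ = 2.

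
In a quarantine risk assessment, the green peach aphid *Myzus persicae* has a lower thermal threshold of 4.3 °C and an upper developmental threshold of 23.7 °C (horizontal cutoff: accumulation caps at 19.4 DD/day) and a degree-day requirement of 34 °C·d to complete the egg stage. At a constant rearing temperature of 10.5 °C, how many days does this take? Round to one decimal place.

5.5 days

Daily accumulation = 10.5 − 4.3 = 6.2 DD/day.
Duration = 34 / 6.2 = 5.484 ≈ 5.5 days.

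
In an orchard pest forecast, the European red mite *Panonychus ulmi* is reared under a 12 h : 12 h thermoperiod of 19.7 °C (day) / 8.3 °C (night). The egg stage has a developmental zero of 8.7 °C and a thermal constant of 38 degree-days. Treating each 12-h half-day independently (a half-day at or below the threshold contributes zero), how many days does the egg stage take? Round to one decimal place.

6.9 days

Day half: max(0, 19.7 − 8.7) × 0.5 = 11.0 × 0.5 = 5.50 DD.
Night half: max(0, 8.3 − 8.7) × 0.5 = 0.0 × 0.5 = 0.00 DD.
Per 24 h: 5.50 DD/day.
Duration = 38 / 5.50 = 6.909 ≈ 6.9 days.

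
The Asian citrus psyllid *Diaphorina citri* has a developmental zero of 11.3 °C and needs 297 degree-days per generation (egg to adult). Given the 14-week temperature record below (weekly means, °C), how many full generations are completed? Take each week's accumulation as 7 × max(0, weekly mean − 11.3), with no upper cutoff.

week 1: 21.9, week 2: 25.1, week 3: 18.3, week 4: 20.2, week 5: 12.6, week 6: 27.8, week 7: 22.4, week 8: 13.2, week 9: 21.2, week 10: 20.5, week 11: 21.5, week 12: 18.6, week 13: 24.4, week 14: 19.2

Weekly DD (7 × max(0, T̄ − 11.3)): 74.2, 96.6, 49.0, 62.3, 9.1, 115.5, 77.7, 13.3, 69.3, 64.4, 71.4, 51.1, 91.7, 55.3.
Season total = 900.9 DD.
Complete generations = ⌊900.9 / 297⌋ = 3.

3 generations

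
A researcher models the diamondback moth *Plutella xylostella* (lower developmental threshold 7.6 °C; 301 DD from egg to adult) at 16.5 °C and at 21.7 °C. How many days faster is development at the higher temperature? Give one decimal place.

At 16.5 °C: 301 / (16.5 − 7.6) = 301 / 8.9 = 33.820 d.
At 21.7 °C: 301 / (21.7 − 7.6) = 301 / 14.1 = 21.348 d.
Difference = |33.820 − 21.348| = 12.473 ≈ 12.5 days.

12.5 days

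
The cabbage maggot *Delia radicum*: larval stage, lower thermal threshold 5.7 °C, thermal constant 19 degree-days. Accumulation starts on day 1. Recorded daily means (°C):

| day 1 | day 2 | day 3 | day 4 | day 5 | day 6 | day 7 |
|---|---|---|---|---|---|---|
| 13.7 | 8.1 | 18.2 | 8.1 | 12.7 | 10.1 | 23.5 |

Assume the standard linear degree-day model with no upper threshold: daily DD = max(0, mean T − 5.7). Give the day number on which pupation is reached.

day 3

Daily DD above 5.7 °C: 8.0, 2.4, 12.5, 2.4, 7.0, 4.4, 17.8.
Cumulative: 8.0, 10.4, 22.9, 25.3, 32.3, 36.7, 54.5.
The total first reaches 19 DD on day 3.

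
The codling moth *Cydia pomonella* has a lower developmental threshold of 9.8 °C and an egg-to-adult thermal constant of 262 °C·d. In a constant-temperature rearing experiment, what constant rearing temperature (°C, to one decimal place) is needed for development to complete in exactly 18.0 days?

24.4 °C

Required daily accumulation = 262 / 18.0 = 14.556 DD/day.
T = T_base + 14.556 = 9.8 + 14.556 = 24.356 ≈ 24.4 °C.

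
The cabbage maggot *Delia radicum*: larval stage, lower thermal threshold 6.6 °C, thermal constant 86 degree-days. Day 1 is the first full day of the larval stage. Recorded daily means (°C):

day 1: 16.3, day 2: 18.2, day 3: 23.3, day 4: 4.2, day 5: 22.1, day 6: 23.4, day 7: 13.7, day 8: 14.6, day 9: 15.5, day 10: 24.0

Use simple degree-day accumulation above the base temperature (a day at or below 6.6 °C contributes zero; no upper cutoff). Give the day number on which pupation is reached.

Daily DD above 6.6 °C: 9.7, 11.6, 16.7, 0.0, 15.5, 16.8, 7.1, 8.0, 8.9, 17.4.
Cumulative: 9.7, 21.3, 38.0, 38.0, 53.5, 70.3, 77.4, 85.4, 94.3, 111.7.
The total first reaches 86 DD on day 9.

day 9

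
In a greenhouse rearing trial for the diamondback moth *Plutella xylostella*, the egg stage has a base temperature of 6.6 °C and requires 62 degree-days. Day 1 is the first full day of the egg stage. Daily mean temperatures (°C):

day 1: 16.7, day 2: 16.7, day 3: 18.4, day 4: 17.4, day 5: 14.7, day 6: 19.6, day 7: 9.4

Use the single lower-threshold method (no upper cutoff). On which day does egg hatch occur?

day 6

Daily DD above 6.6 °C: 10.1, 10.1, 11.8, 10.8, 8.1, 13.0, 2.8.
Cumulative: 10.1, 20.2, 32.0, 42.8, 50.9, 63.9, 66.7.
The total first reaches 62 DD on day 6.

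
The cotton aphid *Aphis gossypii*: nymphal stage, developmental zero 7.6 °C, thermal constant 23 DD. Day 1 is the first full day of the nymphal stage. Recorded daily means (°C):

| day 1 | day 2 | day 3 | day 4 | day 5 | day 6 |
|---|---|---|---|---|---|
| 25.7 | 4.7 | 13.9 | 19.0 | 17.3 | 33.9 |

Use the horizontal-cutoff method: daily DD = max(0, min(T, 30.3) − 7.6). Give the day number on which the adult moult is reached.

day 3

Daily DD above 7.6 °C (capped at 22.7): 18.1, 0.0, 6.3, 11.4, 9.7, 22.7.
Cumulative: 18.1, 18.1, 24.4, 35.8, 45.5, 68.2.
The total first reaches 23 DD on day 3.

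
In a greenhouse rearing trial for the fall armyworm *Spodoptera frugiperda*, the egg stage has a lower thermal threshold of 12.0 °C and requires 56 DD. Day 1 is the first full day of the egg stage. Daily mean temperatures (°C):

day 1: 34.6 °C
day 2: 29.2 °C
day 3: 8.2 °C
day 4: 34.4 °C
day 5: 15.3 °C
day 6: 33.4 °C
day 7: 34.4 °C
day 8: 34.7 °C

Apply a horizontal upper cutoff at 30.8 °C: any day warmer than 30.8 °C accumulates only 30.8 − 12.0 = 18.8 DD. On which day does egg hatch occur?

Daily DD above 12.0 °C (capped at 18.8): 18.8, 17.2, 0.0, 18.8, 3.3, 18.8, 18.8, 18.8.
Cumulative: 18.8, 36.0, 36.0, 54.8, 58.1, 76.9, 95.7, 114.5.
The total first reaches 56 DD on day 5.

day 5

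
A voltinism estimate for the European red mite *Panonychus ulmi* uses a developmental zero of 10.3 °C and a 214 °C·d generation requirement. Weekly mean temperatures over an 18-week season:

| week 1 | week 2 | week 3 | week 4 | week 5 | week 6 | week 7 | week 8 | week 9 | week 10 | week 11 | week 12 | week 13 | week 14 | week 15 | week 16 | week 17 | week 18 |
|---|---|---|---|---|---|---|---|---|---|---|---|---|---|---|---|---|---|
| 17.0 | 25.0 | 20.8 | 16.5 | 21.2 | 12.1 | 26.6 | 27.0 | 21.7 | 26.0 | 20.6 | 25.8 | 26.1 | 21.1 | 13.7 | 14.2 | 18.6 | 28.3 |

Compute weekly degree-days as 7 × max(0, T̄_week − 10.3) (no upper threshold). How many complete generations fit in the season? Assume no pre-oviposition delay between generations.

6 generations

Weekly DD (7 × max(0, T̄ − 10.3)): 46.9, 102.9, 73.5, 43.4, 76.3, 12.6, 114.1, 116.9, 79.8, 109.9, 72.1, 108.5, 110.6, 75.6, 23.8, 27.3, 58.1, 126.0.
Season total = 1378.3 DD.
Complete generations = ⌊1378.3 / 214⌋ = 6.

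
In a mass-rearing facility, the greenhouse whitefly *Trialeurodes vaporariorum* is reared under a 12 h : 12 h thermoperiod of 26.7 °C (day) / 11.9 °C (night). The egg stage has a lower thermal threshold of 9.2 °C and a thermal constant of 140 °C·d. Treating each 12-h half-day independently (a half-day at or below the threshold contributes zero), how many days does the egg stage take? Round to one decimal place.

Day half: max(0, 26.7 − 9.2) × 0.5 = 17.5 × 0.5 = 8.75 DD.
Night half: max(0, 11.9 − 9.2) × 0.5 = 2.7 × 0.5 = 1.35 DD.
Per 24 h: 10.10 DD/day.
Duration = 140 / 10.10 = 13.861 ≈ 13.9 days.

13.9 days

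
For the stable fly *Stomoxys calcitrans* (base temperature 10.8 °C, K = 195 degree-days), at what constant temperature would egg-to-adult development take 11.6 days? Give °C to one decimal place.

Required daily accumulation = 195 / 11.6 = 16.810 DD/day.
T = T_base + 16.810 = 10.8 + 16.810 = 27.610 ≈ 27.6 °C.

27.6 °C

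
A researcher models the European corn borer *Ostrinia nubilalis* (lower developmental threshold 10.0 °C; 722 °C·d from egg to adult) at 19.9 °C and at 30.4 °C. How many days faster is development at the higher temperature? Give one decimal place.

37.5 days

At 19.9 °C: 722 / (19.9 − 10.0) = 722 / 9.9 = 72.929 d.
At 30.4 °C: 722 / (30.4 − 10.0) = 722 / 20.4 = 35.392 d.
Difference = |72.929 − 35.392| = 37.537 ≈ 37.5 days.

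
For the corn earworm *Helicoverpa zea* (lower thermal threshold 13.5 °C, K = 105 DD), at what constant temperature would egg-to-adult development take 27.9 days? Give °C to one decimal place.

Required daily accumulation = 105 / 27.9 = 3.763 DD/day.
T = T_base + 3.763 = 13.5 + 3.763 = 17.263 ≈ 17.3 °C.

17.3 °C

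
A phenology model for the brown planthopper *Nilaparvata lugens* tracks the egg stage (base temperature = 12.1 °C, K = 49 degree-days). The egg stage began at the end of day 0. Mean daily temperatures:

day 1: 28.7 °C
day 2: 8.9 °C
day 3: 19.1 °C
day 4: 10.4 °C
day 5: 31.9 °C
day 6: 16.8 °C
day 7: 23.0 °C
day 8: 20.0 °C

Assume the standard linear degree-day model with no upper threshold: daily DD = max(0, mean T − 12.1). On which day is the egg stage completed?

Daily DD above 12.1 °C: 16.6, 0.0, 7.0, 0.0, 19.8, 4.7, 10.9, 7.9.
Cumulative: 16.6, 16.6, 23.6, 23.6, 43.4, 48.1, 59.0, 66.9.
The total first reaches 49 DD on day 7.

day 7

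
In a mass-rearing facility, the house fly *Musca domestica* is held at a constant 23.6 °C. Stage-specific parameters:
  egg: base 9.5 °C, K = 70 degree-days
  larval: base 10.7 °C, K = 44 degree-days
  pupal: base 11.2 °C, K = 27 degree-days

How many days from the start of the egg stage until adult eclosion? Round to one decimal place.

egg: 70 / (23.6 − 9.5) = 70 / 14.1 = 4.965 d.
larval: 44 / (23.6 − 10.7) = 44 / 12.9 = 3.411 d.
pupal: 27 / (23.6 − 11.2) = 27 / 12.4 = 2.177 d.
Sum = 10.553 ≈ 10.6 days.

10.6 days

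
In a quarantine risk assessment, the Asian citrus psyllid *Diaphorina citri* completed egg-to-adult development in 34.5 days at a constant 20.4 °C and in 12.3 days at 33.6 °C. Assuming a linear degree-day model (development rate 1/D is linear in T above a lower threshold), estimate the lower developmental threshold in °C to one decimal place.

13.1 °C

Equal thermal constants: D₁(T₁ − T_b) = D₂(T₂ − T_b).
34.5·(20.4 − T_b) = 12.3·(33.6 − T_b)
T_b = (34.5·20.4 − 12.3·33.6) / (34.5 − 12.3) = 290.52 / 22.2 = 13.086 °C ≈ 13.1 °C.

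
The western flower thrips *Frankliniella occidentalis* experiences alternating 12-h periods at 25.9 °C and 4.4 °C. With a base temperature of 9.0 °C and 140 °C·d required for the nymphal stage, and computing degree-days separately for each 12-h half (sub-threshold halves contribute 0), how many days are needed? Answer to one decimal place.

Day half: max(0, 25.9 − 9.0) × 0.5 = 16.9 × 0.5 = 8.45 DD.
Night half: max(0, 4.4 − 9.0) × 0.5 = 0.0 × 0.5 = 0.00 DD.
Per 24 h: 8.45 DD/day.
Duration = 140 / 8.45 = 16.568 ≈ 16.6 days.

16.6 days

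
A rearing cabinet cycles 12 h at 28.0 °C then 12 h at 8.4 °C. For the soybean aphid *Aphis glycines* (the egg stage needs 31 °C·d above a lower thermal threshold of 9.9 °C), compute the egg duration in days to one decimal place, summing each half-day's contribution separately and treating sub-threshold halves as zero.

Day half: max(0, 28.0 − 9.9) × 0.5 = 18.1 × 0.5 = 9.05 DD.
Night half: max(0, 8.4 − 9.9) × 0.5 = 0.0 × 0.5 = 0.00 DD.
Per 24 h: 9.05 DD/day.
Duration = 31 / 9.05 = 3.425 ≈ 3.4 days.

3.4 days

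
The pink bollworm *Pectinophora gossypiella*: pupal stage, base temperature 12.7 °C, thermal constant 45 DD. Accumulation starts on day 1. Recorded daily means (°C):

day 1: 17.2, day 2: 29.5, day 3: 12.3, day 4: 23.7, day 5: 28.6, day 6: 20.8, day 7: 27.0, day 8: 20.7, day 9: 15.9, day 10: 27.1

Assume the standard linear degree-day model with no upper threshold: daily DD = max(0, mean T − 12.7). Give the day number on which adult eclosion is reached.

Daily DD above 12.7 °C: 4.5, 16.8, 0.0, 11.0, 15.9, 8.1, 14.3, 8.0, 3.2, 14.4.
Cumulative: 4.5, 21.3, 21.3, 32.3, 48.2, 56.3, 70.6, 78.6, 81.8, 96.2.
The total first reaches 45 DD on day 5.

day 5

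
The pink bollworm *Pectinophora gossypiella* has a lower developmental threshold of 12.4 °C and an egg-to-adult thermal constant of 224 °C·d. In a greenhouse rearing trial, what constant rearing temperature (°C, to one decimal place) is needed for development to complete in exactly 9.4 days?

36.2 °C

Required daily accumulation = 224 / 9.4 = 23.830 DD/day.
T = T_base + 23.830 = 12.4 + 23.830 = 36.230 ≈ 36.2 °C.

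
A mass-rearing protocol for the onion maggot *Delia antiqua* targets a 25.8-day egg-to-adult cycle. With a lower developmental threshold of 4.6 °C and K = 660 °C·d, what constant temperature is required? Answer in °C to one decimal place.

30.2 °C

Required daily accumulation = 660 / 25.8 = 25.581 DD/day.
T = T_base + 25.581 = 4.6 + 25.581 = 30.181 ≈ 30.2 °C.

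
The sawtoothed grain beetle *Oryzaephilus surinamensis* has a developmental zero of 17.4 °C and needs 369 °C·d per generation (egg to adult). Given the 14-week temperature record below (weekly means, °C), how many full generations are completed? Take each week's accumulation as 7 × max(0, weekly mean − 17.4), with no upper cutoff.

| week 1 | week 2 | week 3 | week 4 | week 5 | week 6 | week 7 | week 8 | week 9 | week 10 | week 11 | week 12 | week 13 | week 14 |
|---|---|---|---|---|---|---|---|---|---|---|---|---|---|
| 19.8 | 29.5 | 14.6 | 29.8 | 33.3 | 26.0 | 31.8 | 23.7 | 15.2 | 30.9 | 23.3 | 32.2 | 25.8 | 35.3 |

Weekly DD (7 × max(0, T̄ − 17.4)): 16.8, 84.7, 0.0, 86.8, 111.3, 60.2, 100.8, 44.1, 0.0, 94.5, 41.3, 103.6, 58.8, 125.3.
Season total = 928.2 DD.
Complete generations = ⌊928.2 / 369⌋ = 2.

2 generations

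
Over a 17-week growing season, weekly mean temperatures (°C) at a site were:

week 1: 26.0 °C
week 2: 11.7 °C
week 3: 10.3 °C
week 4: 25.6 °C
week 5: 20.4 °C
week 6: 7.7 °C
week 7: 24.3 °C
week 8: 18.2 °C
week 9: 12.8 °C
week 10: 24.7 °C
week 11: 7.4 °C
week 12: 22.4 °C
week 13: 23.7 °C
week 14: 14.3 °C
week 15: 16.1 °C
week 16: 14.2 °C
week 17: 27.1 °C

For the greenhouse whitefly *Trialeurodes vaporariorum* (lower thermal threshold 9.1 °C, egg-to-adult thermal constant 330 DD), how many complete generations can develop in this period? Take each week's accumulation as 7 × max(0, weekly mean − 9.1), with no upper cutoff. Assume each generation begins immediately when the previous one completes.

3 generations

Weekly DD (7 × max(0, T̄ − 9.1)): 118.3, 18.2, 8.4, 115.5, 79.1, 0.0, 106.4, 63.7, 25.9, 109.2, 0.0, 93.1, 102.2, 36.4, 49.0, 35.7, 126.0.
Season total = 1087.1 DD.
Complete generations = ⌊1087.1 / 330⌋ = 3.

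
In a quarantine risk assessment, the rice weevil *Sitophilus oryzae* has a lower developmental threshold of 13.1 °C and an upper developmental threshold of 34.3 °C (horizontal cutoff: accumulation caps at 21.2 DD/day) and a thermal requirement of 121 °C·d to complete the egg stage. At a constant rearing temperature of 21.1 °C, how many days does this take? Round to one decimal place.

15.1 days

Daily accumulation = 21.1 − 13.1 = 8.0 DD/day.
Duration = 121 / 8.0 = 15.125 ≈ 15.1 days.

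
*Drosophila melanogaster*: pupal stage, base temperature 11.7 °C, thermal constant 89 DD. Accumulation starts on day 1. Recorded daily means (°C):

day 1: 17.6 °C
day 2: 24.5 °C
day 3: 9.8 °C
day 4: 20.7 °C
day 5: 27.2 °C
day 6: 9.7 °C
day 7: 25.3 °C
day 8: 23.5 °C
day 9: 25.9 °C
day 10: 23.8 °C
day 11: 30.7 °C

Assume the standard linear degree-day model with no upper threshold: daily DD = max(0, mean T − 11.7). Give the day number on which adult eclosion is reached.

day 10

Daily DD above 11.7 °C: 5.9, 12.8, 0.0, 9.0, 15.5, 0.0, 13.6, 11.8, 14.2, 12.1, 19.0.
Cumulative: 5.9, 18.7, 18.7, 27.7, 43.2, 43.2, 56.8, 68.6, 82.8, 94.9, 113.9.
The total first reaches 89 DD on day 10.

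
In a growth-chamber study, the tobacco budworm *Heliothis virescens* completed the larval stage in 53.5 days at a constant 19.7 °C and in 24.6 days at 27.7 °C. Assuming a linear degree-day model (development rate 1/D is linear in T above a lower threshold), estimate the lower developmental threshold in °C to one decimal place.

12.9 °C

Under the model K = D·(T − T_b), so D₁·(T₁ − T_b) = D₂·(T₂ − T_b).
53.5·(19.7 − T_b) = 24.6·(27.7 − T_b)
T_b = (53.5·19.7 − 24.6·27.7) / (53.5 − 24.6) = 372.53 / 28.9 = 12.890 °C ≈ 12.9 °C.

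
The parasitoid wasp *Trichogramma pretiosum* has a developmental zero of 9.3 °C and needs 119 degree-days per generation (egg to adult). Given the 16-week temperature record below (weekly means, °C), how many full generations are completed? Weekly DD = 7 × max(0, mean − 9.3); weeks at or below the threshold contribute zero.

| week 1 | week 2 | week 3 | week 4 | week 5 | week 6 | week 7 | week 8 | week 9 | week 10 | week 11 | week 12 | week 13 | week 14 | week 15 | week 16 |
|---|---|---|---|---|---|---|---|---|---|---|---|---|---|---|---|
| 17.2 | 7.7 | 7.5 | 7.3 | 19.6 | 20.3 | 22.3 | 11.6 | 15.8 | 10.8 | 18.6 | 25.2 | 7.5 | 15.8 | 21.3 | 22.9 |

6 generations

Weekly DD (7 × max(0, T̄ − 9.3)): 55.3, 0.0, 0.0, 0.0, 72.1, 77.0, 91.0, 16.1, 45.5, 10.5, 65.1, 111.3, 0.0, 45.5, 84.0, 95.2.
Season total = 768.6 DD.
Complete generations = ⌊768.6 / 119⌋ = 6.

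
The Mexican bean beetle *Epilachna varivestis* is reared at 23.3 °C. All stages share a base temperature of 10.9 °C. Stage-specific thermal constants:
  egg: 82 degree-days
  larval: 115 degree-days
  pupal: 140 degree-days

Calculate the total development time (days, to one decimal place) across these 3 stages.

27.2 days

Daily accumulation at 23.3 °C = 23.3 − 10.9 = 12.4 DD/day.
Total K = 82 + 115 + 140 = 337 DD.
Total duration = 337 / 12.4 = 27.177 ≈ 27.2 days.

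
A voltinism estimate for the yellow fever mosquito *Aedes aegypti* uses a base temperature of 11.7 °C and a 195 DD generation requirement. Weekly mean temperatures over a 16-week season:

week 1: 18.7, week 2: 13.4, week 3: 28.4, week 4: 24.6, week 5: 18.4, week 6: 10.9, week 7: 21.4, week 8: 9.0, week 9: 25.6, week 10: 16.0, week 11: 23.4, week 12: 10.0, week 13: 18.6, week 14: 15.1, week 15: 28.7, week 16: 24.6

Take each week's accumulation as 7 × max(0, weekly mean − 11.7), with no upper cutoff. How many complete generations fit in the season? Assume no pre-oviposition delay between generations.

Weekly DD (7 × max(0, T̄ − 11.7)): 49.0, 11.9, 116.9, 90.3, 46.9, 0.0, 67.9, 0.0, 97.3, 30.1, 81.9, 0.0, 48.3, 23.8, 119.0, 90.3.
Season total = 873.6 DD.
Complete generations = ⌊873.6 / 195⌋ = 4.

4 generations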